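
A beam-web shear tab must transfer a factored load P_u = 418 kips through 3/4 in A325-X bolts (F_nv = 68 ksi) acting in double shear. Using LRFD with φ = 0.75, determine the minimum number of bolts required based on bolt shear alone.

10 bolts

A_b = π·0.75²/4 = 0.4418 in².
Per-bolt design strength φR_n = 0.75 × 68 × 0.4418 × 2 = 45.06 kips.
n ≥ 418 / 45.06 = 9.276 → use 10 bolts.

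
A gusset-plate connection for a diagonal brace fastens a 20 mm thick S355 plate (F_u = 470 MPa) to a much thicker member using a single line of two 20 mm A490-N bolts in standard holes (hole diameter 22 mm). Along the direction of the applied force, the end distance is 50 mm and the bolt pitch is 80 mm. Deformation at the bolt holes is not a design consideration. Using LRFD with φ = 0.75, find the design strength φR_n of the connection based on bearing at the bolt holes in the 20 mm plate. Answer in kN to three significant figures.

835 kN

Per bolt r_n = 1.5 l_c t F_u ≤ 3.0 d t F_u; upper limit = 3.0 × 20 × 20 × 470 / 1000 = 564 kN.
Edge bolt: l_c = 50 − 22/2 = 39 mm → 1.5 × 39 × 20 × 470 / 1000 = 549.9 → r_n = 549.9 kN.
Interior bolts: l_c = 80 − 22 = 58 mm → 1.5 × 58 × 20 × 470 / 1000 = 817.8 → r_n = 564 kN.
R_n = 1 × 549.9 + 1 × 564 = 1114 kN.
Design strength φR_n = 0.75 × 1114 = 835 kN.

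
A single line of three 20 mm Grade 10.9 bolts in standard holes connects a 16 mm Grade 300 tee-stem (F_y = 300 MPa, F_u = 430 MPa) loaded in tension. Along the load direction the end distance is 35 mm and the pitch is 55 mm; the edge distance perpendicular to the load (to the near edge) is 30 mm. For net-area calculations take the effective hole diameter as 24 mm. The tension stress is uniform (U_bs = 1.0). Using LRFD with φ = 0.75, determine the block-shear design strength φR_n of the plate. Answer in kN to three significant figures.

Shear plane L_v = 35 + 2·55 = 145 mm; A_gv = 145 × 16 = 2320 mm².
A_nv = (145 − 2.5·24) × 16 = 1360 mm².
A_nt = (30 − 0.5·24) × 16 = 288 mm².
0.6 F_u A_nv = 350.9 kN; 0.6 F_y A_gv = 417.6 kN → shear rupture governs the shear term.
R_n = 350.9 + 1.0 × 430 × 288 / 1000 = 474.7 kN.
Design strength φR_n = 0.75 × 474.7 = 356 kN.

356 kN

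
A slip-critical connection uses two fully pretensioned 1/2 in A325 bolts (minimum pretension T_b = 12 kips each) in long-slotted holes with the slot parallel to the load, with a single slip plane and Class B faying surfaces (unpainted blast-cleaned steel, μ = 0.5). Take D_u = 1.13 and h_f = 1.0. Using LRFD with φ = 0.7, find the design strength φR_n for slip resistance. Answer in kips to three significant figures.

R_n = μ · D_u · h_f · T_b · n_s · n_b = 0.5 × 1.13 × 1.0 × 12 × 1 × 2 = 13.56 kips.
Design strength φR_n = 0.7 × 13.56 = 9.49 kips.

9.49 kips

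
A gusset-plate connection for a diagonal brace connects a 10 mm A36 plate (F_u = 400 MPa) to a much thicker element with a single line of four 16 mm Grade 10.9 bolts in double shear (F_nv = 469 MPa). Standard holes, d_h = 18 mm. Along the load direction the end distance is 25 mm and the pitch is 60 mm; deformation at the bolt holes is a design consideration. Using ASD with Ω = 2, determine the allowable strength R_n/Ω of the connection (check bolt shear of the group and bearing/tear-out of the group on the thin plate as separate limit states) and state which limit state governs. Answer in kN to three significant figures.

269 kN (bearing governs)

Bolt shear: A_b = π·16²/4 = 201.1 mm²; R_n = 469 × 201.1 × 4 × 2 / 1000 = 754.4 kN → 754.4 / 2 = 377 kN.
Bearing (1.2 l_c t F_u ≤ 2.4 d t F_u): upper limit = 2.4·16·10·400 / 1000 = 153.6 kN.
  Edge l_c = 25 − 18/2 = 16 → r_n = 76.8 kN; interior l_c = 60 − 18 = 42 → r_n = 153.6 kN.
  R_n,bearing = 1·76.8 + 3·153.6 = 537.6 kN → 537.6 / 2 = 269 kN.
Bearing governs: 269 kN.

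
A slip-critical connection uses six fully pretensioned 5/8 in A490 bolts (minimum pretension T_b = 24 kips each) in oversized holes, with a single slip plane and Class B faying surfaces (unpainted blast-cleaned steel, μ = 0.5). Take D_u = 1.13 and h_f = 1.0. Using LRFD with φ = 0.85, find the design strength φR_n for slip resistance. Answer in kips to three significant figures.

69.2 kips

R_n = μ · D_u · h_f · T_b · n_s · n_b = 0.5 × 1.13 × 1.0 × 24 × 1 × 6 = 81.36 kips.
Design strength φR_n = 0.85 × 81.36 = 69.2 kips.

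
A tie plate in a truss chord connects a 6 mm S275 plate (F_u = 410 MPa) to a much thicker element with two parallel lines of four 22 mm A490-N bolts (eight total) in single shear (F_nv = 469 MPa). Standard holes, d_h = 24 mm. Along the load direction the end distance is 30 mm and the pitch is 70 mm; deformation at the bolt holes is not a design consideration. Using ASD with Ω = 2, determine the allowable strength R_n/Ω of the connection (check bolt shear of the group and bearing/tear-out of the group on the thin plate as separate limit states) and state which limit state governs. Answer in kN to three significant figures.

Bolt shear: A_b = π·22²/4 = 380.1 mm²; R_n = 469 × 380.1 × 8 × 1 / 1000 = 1426 kN → 1426 / 2 = 713 kN.
Bearing (1.5 l_c t F_u ≤ 3.0 d t F_u): upper limit = 3.0·22·6·410 / 1000 = 162.4 kN.
  Edge l_c = 30 − 24/2 = 18 → r_n = 66.42 kN; interior l_c = 70 − 24 = 46 → r_n = 162.4 kN.
  R_n,bearing = 2·66.42 + 6·162.4 = 1107 kN → 1107 / 2 = 554 kN.
Bearing governs: 554 kN.

554 kN (bearing governs)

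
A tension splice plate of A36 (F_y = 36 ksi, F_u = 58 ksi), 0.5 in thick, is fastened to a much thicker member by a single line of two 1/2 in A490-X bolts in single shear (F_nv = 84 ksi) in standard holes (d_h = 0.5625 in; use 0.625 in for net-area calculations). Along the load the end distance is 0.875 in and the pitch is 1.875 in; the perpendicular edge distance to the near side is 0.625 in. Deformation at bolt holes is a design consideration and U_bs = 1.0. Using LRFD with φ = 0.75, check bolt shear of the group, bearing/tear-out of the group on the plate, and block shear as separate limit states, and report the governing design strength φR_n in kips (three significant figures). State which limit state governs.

24.7 kips (bolt shear governs)

Bolt shear: A_b = π·0.5²/4 = 0.1963 in²; R_n = 84 × 0.1963 × 2 × 1 = 32.99 kips → 0.75 × 32.99 = 24.7 kips.
Bearing: edge l_c = 0.5938, r_n = 20.66 kips; interior l_c = 1.312, r_n = 34.8 kips; R_n = 20.66 + 1·34.8 = 55.46 kips → 41.6 kips.
Block shear: A_gv = 1.375, A_nv = 0.9062, A_nt = 0.1562 in²; R_n = min(0.6F_uA_nv, 0.6F_yA_gv) + U_bs·F_u·A_nt = 38.76 kips → 29.1 kips.
Bolt shear governs: 24.7 kips.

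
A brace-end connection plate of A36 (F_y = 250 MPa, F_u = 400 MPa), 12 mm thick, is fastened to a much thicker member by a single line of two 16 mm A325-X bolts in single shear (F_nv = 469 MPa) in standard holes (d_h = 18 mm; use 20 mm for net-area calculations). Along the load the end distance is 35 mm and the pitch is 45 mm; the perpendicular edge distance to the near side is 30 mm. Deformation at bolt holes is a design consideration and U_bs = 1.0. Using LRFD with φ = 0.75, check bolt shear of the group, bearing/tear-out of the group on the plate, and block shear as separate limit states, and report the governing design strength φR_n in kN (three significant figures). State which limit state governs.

141 kN (bolt shear governs)

Bolt shear: A_b = π·16²/4 = 201.1 mm²; R_n = 469 × 201.1 × 2 × 1 / 1000 = 188.6 kN → 0.75 × 188.6 = 141 kN.
Bearing: edge l_c = 26, r_n = 149.8 kN; interior l_c = 27, r_n = 155.5 kN; R_n = 149.8 + 1·155.5 = 305.3 kN → 229 kN.
Block shear: A_gv = 960, A_nv = 600, A_nt = 240 mm²; R_n = min(0.6F_uA_nv, 0.6F_yA_gv) + U_bs·F_u·A_nt = 240 kN → 180 kN.
Bolt shear governs: 141 kN.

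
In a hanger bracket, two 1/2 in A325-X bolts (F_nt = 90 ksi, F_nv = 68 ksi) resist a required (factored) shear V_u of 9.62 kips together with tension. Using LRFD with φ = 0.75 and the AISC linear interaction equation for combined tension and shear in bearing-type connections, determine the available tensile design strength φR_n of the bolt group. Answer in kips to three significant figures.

21.7 kips

A_b = π·0.5²/4 = 0.1963 in²; f_rv = 9.62 / (2 × 0.1963) = 24.5 ksi.
F'_nt = 1.3 F_nt − (F_nt / φF_nv) f_rv = 1.3·90 − (90/(0.75·68))·24.5 = 73.77 ksi, capped at F_nt → F'_nt = 73.77 ksi.
R_n = F'_nt · A_b · n = 73.77 × 0.1963 × 2 = 28.97 kips.
Design strength φR_n = 0.75 × 28.97 = 21.7 kips.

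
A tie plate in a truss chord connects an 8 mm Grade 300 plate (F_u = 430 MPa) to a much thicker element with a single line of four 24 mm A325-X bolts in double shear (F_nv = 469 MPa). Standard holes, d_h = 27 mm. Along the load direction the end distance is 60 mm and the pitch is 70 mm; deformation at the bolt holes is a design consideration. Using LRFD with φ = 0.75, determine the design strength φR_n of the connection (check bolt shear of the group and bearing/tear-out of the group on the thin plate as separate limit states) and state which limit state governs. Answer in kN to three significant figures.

543 kN (bearing governs)

Bolt shear: A_b = π·24²/4 = 452.4 mm²; R_n = 469 × 452.4 × 4 × 2 / 1000 = 1697 kN → 0.75 × 1697 = 1270 kN.
Bearing (1.2 l_c t F_u ≤ 2.4 d t F_u): upper limit = 2.4·24·8·430 / 1000 = 198.1 kN.
  Edge l_c = 60 − 27/2 = 46.5 → r_n = 192 kN; interior l_c = 70 − 27 = 43 → r_n = 177.5 kN.
  R_n,bearing = 1·192 + 3·177.5 = 724.5 kN → 0.75 × 724.5 = 543 kN.
Bearing governs: 543 kN.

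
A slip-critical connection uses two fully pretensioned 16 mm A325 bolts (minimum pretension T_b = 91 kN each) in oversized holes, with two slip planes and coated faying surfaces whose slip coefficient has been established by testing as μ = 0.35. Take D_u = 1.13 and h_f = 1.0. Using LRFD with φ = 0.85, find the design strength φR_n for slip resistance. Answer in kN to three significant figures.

R_n = μ · D_u · h_f · T_b · n_s · n_b = 0.35 × 1.13 × 1.0 × 91 × 2 × 2 = 144 kN.
Design strength φR_n = 0.85 × 144 = 122 kN.

122 kN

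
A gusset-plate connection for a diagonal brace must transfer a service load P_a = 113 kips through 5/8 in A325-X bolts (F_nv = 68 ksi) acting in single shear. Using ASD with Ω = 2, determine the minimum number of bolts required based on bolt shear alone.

A_b = π·0.625²/4 = 0.3068 in².
Per-bolt allowable strength R_n/Ω = 68 × 0.3068 × 1 / 2 = 10.43 kips.
n ≥ 113 / 10.43 = 10.83 → use 11 bolts.

11 bolts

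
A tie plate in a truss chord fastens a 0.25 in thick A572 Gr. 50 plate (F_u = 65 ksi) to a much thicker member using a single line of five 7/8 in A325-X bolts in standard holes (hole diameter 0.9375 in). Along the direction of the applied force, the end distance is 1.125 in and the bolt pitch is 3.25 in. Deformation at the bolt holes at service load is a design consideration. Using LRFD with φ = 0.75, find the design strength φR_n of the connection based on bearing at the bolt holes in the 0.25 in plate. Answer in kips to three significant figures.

Per bolt r_n = 1.2 l_c t F_u ≤ 2.4 d t F_u; upper limit = 2.4 × 0.875 × 0.25 × 65 = 34.12 kips.
Edge bolt: l_c = 1.125 − 0.9375/2 = 0.6562 in → 1.2 × 0.6562 × 0.25 × 65 = 12.8 → r_n = 12.8 kips.
Interior bolts: l_c = 3.25 − 0.9375 = 2.312 in → 1.2 × 2.312 × 0.25 × 65 = 45.09 → r_n = 34.12 kips.
R_n = 1 × 12.8 + 4 × 34.12 = 149.3 kips.
Design strength φR_n = 0.75 × 149.3 = 112 kips.

112 kips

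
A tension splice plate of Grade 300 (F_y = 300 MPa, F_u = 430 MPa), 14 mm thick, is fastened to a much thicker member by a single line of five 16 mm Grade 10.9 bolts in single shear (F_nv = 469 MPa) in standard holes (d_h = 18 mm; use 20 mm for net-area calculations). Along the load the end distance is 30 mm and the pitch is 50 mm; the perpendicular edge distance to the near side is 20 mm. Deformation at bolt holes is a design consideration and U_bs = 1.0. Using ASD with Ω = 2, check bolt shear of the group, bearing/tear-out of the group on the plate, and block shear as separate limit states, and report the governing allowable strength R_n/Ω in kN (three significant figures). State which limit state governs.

Bolt shear: A_b = π·16²/4 = 201.1 mm²; R_n = 469 × 201.1 × 5 × 1 / 1000 = 471.5 kN → 471.5 / 2 = 236 kN.
Bearing: edge l_c = 21, r_n = 151.7 kN; interior l_c = 32, r_n = 231.2 kN; R_n = 151.7 + 4·231.2 = 1076 kN → 538 kN.
Block shear: A_gv = 3220, A_nv = 1960, A_nt = 140 mm²; R_n = min(0.6F_uA_nv, 0.6F_yA_gv) + U_bs·F_u·A_nt = 565.9 kN → 283 kN.
Bolt shear governs: 236 kN.

236 kN (bolt shear governs)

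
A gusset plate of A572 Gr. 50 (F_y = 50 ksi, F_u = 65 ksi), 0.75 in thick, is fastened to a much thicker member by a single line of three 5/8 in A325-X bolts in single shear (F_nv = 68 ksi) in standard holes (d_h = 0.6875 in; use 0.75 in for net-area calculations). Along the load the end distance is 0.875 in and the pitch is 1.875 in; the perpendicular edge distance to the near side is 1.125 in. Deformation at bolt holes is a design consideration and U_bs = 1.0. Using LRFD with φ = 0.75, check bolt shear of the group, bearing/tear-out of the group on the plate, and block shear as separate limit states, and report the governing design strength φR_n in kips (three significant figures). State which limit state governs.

Bolt shear: A_b = π·0.625²/4 = 0.3068 in²; R_n = 68 × 0.3068 × 3 × 1 = 62.59 kips → 0.75 × 62.59 = 46.9 kips.
Bearing: edge l_c = 0.5312, r_n = 31.08 kips; interior l_c = 1.188, r_n = 69.47 kips; R_n = 31.08 + 2·69.47 = 170 kips → 128 kips.
Block shear: A_gv = 3.469, A_nv = 2.062, A_nt = 0.5625 in²; R_n = min(0.6F_uA_nv, 0.6F_yA_gv) + U_bs·F_u·A_nt = 117 kips → 87.8 kips.
Bolt shear governs: 46.9 kips.

46.9 kips (bolt shear governs)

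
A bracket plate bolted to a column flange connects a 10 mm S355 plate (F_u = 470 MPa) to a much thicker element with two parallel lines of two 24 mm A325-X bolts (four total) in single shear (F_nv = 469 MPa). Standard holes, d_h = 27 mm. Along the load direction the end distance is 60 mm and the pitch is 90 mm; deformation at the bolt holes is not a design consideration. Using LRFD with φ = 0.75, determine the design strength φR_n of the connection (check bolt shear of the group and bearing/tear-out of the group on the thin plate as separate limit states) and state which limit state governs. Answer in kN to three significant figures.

Bolt shear: A_b = π·24²/4 = 452.4 mm²; R_n = 469 × 452.4 × 4 × 1 / 1000 = 848.7 kN → 0.75 × 848.7 = 637 kN.
Bearing (1.5 l_c t F_u ≤ 3.0 d t F_u): upper limit = 3.0·24·10·470 / 1000 = 338.4 kN.
  Edge l_c = 60 − 27/2 = 46.5 → r_n = 327.8 kN; interior l_c = 90 − 27 = 63 → r_n = 338.4 kN.
  R_n,bearing = 2·327.8 + 2·338.4 = 1332 kN → 0.75 × 1332 = 999 kN.
Bolt shear governs: 637 kN.

637 kN (bolt shear governs)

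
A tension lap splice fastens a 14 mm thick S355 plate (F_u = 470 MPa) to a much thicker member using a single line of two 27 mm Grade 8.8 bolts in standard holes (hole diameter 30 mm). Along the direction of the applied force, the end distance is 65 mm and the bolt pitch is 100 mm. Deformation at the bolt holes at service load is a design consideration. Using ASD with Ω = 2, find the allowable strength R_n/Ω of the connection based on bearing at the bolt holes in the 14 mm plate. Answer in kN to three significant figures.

411 kN

Per bolt r_n = 1.2 l_c t F_u ≤ 2.4 d t F_u; upper limit = 2.4 × 27 × 14 × 470 / 1000 = 426.4 kN.
Edge bolt: l_c = 65 − 30/2 = 50 mm → 1.2 × 50 × 14 × 470 / 1000 = 394.8 → r_n = 394.8 kN.
Interior bolts: l_c = 100 − 30 = 70 mm → 1.2 × 70 × 14 × 470 / 1000 = 552.7 → r_n = 426.4 kN.
R_n = 1 × 394.8 + 1 × 426.4 = 821.2 kN.
Allowable strength R_n/Ω = 821.2 / 2 = 411 kN.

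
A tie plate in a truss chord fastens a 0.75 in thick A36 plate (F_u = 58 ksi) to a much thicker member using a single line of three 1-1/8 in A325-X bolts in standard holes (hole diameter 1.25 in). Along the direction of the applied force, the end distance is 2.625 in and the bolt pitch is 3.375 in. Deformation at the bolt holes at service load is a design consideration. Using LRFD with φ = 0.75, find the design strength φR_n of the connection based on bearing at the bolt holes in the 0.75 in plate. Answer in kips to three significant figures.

Per bolt r_n = 1.2 l_c t F_u ≤ 2.4 d t F_u; upper limit = 2.4 × 1.125 × 0.75 × 58 = 117.4 kips.
Edge bolt: l_c = 2.625 − 1.25/2 = 2 in → 1.2 × 2 × 0.75 × 58 = 104.4 → r_n = 104.4 kips.
Interior bolts: l_c = 3.375 − 1.25 = 2.125 in → 1.2 × 2.125 × 0.75 × 58 = 110.9 → r_n = 110.9 kips.
R_n = 1 × 104.4 + 2 × 110.9 = 326.2 kips.
Design strength φR_n = 0.75 × 326.2 = 245 kips.

245 kips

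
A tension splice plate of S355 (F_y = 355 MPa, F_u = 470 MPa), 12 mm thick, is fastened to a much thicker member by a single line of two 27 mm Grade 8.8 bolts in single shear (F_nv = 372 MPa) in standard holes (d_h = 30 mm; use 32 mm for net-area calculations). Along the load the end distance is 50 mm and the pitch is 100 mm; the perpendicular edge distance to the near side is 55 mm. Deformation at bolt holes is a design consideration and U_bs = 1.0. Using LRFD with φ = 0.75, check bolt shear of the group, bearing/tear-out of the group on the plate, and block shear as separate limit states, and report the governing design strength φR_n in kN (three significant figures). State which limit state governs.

Bolt shear: A_b = π·27²/4 = 572.6 mm²; R_n = 372 × 572.6 × 2 × 1 / 1000 = 426 kN → 0.75 × 426 = 319 kN.
Bearing: edge l_c = 35, r_n = 236.9 kN; interior l_c = 70, r_n = 365.5 kN; R_n = 236.9 + 1·365.5 = 602.4 kN → 452 kN.
Block shear: A_gv = 1800, A_nv = 1224, A_nt = 468 mm²; R_n = min(0.6F_uA_nv, 0.6F_yA_gv) + U_bs·F_u·A_nt = 565.1 kN → 424 kN.
Bolt shear governs: 319 kN.

319 kN (bolt shear governs)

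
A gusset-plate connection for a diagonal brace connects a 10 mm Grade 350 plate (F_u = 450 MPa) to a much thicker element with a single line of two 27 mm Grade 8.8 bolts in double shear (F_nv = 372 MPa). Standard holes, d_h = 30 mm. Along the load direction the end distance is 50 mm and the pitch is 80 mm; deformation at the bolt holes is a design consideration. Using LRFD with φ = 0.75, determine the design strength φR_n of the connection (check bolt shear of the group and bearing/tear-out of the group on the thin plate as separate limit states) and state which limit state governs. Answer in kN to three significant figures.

Bolt shear: A_b = π·27²/4 = 572.6 mm²; R_n = 372 × 572.6 × 2 × 2 / 1000 = 852 kN → 0.75 × 852 = 639 kN.
Bearing (1.2 l_c t F_u ≤ 2.4 d t F_u): upper limit = 2.4·27·10·450 / 1000 = 291.6 kN.
  Edge l_c = 50 − 30/2 = 35 → r_n = 189 kN; interior l_c = 80 − 30 = 50 → r_n = 270 kN.
  R_n,bearing = 1·189 + 1·270 = 459 kN → 0.75 × 459 = 344 kN.
Bearing governs: 344 kN.

344 kN (bearing governs)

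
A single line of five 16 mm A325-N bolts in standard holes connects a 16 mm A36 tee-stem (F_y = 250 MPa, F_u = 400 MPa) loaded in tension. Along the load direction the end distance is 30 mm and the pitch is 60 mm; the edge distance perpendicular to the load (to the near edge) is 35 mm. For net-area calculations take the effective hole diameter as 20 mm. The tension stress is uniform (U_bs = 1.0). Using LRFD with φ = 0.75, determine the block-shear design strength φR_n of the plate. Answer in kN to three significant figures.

Shear plane L_v = 30 + 4·60 = 270 mm; A_gv = 270 × 16 = 4320 mm².
A_nv = (270 − 4.5·20) × 16 = 2880 mm².
A_nt = (35 − 0.5·20) × 16 = 400 mm².
0.6 F_u A_nv = 691.2 kN; 0.6 F_y A_gv = 648 kN → shear yielding governs the shear term.
R_n = 648 + 1.0 × 400 × 400 / 1000 = 808 kN.
Design strength φR_n = 0.75 × 808 = 606 kN.

606 kN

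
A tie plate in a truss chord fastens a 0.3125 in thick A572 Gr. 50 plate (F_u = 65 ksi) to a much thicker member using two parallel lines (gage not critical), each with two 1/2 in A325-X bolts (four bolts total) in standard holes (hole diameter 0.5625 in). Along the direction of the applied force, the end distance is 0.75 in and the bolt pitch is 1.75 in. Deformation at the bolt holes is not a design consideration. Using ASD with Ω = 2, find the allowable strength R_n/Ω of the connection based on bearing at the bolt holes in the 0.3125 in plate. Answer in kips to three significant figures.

44.8 kips

Per bolt r_n = 1.5 l_c t F_u ≤ 3.0 d t F_u; upper limit = 3.0 × 0.5 × 0.3125 × 65 = 30.47 kips.
Edge bolt: l_c = 0.75 − 0.5625/2 = 0.4688 in → 1.5 × 0.4688 × 0.3125 × 65 = 14.28 → r_n = 14.28 kips.
Interior bolts: l_c = 1.75 − 0.5625 = 1.188 in → 1.5 × 1.188 × 0.3125 × 65 = 36.18 → r_n = 30.47 kips.
R_n = 2 × 14.28 + 2 × 30.47 = 89.5 kips.
Allowable strength R_n/Ω = 89.5 / 2 = 44.8 kips.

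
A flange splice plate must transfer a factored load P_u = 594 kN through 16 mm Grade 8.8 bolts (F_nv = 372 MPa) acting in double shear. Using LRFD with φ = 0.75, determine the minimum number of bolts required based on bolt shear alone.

A_b = π·16²/4 = 201.1 mm².
Per-bolt design strength φR_n = 0.75 × 372 × 201.1 × 2 / 1000 = 112.2 kN.
n ≥ 594 / 112.2 = 5.294 → use 6 bolts.

6 bolts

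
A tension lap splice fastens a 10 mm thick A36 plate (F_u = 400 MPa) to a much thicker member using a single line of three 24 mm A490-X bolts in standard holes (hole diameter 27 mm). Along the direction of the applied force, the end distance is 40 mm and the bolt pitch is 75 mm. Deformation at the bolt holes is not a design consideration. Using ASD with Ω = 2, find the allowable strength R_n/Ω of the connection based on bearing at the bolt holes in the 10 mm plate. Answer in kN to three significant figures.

368 kN

Per bolt r_n = 1.5 l_c t F_u ≤ 3.0 d t F_u; upper limit = 3.0 × 24 × 10 × 400 / 1000 = 288 kN.
Edge bolt: l_c = 40 − 27/2 = 26.5 mm → 1.5 × 26.5 × 10 × 400 / 1000 = 159 → r_n = 159 kN.
Interior bolts: l_c = 75 − 27 = 48 mm → 1.5 × 48 × 10 × 400 / 1000 = 288 → r_n = 288 kN.
R_n = 1 × 159 + 2 × 288 = 735 kN.
Allowable strength R_n/Ω = 735 / 2 = 368 kN.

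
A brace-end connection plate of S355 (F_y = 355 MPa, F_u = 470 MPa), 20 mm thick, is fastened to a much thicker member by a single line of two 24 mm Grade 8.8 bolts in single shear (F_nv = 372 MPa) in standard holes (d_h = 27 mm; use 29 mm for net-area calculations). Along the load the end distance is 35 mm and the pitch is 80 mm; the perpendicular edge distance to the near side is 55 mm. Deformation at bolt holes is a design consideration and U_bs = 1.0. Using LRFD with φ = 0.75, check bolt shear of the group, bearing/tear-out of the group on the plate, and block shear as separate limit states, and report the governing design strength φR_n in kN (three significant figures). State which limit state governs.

Bolt shear: A_b = π·24²/4 = 452.4 mm²; R_n = 372 × 452.4 × 2 × 1 / 1000 = 336.6 kN → 0.75 × 336.6 = 252 kN.
Bearing: edge l_c = 21.5, r_n = 242.5 kN; interior l_c = 53, r_n = 541.4 kN; R_n = 242.5 + 1·541.4 = 784 kN → 588 kN.
Block shear: A_gv = 2300, A_nv = 1430, A_nt = 810 mm²; R_n = min(0.6F_uA_nv, 0.6F_yA_gv) + U_bs·F_u·A_nt = 784 kN → 588 kN.
Bolt shear governs: 252 kN.

252 kN (bolt shear governs)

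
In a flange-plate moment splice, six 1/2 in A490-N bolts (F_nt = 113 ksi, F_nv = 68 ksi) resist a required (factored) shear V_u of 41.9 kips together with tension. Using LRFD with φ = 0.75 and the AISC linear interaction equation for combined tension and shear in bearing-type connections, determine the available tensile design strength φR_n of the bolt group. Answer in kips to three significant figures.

60.2 kips

A_b = π·0.5²/4 = 0.1963 in²; f_rv = 41.9 / (6 × 0.1963) = 35.57 ksi.
F'_nt = 1.3 F_nt − (F_nt / φF_nv) f_rv = 1.3·113 − (113/(0.75·68))·35.57 = 68.1 ksi, capped at F_nt → F'_nt = 68.1 ksi.
R_n = F'_nt · A_b · n = 68.1 × 0.1963 × 6 = 80.23 kips.
Design strength φR_n = 0.75 × 80.23 = 60.2 kips.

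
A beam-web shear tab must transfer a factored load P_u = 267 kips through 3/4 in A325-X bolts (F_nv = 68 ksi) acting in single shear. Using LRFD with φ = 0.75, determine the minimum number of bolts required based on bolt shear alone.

A_b = π·0.75²/4 = 0.4418 in².
Per-bolt design strength φR_n = 0.75 × 68 × 0.4418 × 1 = 22.53 kips.
n ≥ 267 / 22.53 = 11.85 → use 12 bolts.

12 bolts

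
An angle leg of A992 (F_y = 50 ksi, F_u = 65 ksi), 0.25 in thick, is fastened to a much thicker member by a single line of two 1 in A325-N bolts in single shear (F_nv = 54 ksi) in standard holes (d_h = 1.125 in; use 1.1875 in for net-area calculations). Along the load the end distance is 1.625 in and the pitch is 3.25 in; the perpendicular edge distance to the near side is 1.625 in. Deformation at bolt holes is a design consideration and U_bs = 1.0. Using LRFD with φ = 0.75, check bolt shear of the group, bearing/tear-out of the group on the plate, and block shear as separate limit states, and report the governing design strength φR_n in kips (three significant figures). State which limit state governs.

35.2 kips (block shear governs)

Bolt shear: A_b = π·1²/4 = 0.7854 in²; R_n = 54 × 0.7854 × 2 × 1 = 84.82 kips → 0.75 × 84.82 = 63.6 kips.
Bearing: edge l_c = 1.062, r_n = 20.72 kips; interior l_c = 2.125, r_n = 39 kips; R_n = 20.72 + 1·39 = 59.72 kips → 44.8 kips.
Block shear: A_gv = 1.219, A_nv = 0.7734, A_nt = 0.2578 in²; R_n = min(0.6F_uA_nv, 0.6F_yA_gv) + U_bs·F_u·A_nt = 46.92 kips → 35.2 kips.
Block shear governs: 35.2 kips.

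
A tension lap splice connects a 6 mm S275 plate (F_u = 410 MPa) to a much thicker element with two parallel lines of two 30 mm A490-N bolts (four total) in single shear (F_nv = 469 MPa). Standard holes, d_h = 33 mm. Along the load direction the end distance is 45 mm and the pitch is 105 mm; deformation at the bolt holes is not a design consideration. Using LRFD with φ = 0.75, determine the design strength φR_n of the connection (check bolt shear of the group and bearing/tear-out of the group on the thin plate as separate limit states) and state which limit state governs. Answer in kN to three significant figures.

Bolt shear: A_b = π·30²/4 = 706.9 mm²; R_n = 469 × 706.9 × 4 × 1 / 1000 = 1326 kN → 0.75 × 1326 = 995 kN.
Bearing (1.5 l_c t F_u ≤ 3.0 d t F_u): upper limit = 3.0·30·6·410 / 1000 = 221.4 kN.
  Edge l_c = 45 − 33/2 = 28.5 → r_n = 105.2 kN; interior l_c = 105 − 33 = 72 → r_n = 221.4 kN.
  R_n,bearing = 2·105.2 + 2·221.4 = 653.1 kN → 0.75 × 653.1 = 490 kN.
Bearing governs: 490 kN.

490 kN (bearing governs)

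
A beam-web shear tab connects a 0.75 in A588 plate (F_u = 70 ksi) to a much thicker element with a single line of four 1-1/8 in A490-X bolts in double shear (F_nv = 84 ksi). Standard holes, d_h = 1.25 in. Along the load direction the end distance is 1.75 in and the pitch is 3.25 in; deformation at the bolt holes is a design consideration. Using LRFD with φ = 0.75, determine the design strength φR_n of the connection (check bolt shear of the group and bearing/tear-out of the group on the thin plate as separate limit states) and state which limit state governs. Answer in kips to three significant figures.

337 kips (bearing governs)

Bolt shear: A_b = π·1.125²/4 = 0.994 in²; R_n = 84 × 0.994 × 4 × 2 = 668 kips → 0.75 × 668 = 501 kips.
Bearing (1.2 l_c t F_u ≤ 2.4 d t F_u): upper limit = 2.4·1.125·0.75·70 = 141.8 kips.
  Edge l_c = 1.75 − 1.25/2 = 1.125 → r_n = 70.88 kips; interior l_c = 3.25 − 1.25 = 2 → r_n = 126 kips.
  R_n,bearing = 1·70.88 + 3·126 = 448.9 kips → 0.75 × 448.9 = 337 kips.
Bearing governs: 337 kips.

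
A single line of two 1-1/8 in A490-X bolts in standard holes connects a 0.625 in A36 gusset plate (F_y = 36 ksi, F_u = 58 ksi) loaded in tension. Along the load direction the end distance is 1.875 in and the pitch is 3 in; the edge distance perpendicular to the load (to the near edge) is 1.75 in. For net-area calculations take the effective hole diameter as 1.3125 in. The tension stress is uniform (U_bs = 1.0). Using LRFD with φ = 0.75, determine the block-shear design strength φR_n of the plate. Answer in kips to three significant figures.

Shear plane L_v = 1.875 + 1·3 = 4.875 in; A_gv = 4.875 × 0.625 = 3.047 in².
A_nv = (4.875 − 1.5·1.3125) × 0.625 = 1.816 in².
A_nt = (1.75 − 0.5·1.3125) × 0.625 = 0.6836 in².
0.6 F_u A_nv = 63.21 kips; 0.6 F_y A_gv = 65.81 kips → shear rupture governs the shear term.
R_n = 63.21 + 1.0 × 58 × 0.6836 = 102.9 kips.
Design strength φR_n = 0.75 × 102.9 = 77.1 kips.

77.1 kips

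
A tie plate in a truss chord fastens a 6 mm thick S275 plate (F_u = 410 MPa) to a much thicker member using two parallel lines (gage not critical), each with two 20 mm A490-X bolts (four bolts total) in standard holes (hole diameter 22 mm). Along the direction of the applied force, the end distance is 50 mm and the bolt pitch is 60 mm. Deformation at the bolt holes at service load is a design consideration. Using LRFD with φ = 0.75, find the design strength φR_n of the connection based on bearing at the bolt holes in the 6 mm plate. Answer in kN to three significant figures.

341 kN

Per bolt r_n = 1.2 l_c t F_u ≤ 2.4 d t F_u; upper limit = 2.4 × 20 × 6 × 410 / 1000 = 118.1 kN.
Edge bolt: l_c = 50 − 22/2 = 39 mm → 1.2 × 39 × 6 × 410 / 1000 = 115.1 → r_n = 115.1 kN.
Interior bolts: l_c = 60 − 22 = 38 mm → 1.2 × 38 × 6 × 410 / 1000 = 112.2 → r_n = 112.2 kN.
R_n = 2 × 115.1 + 2 × 112.2 = 454.6 kN.
Design strength φR_n = 0.75 × 454.6 = 341 kN.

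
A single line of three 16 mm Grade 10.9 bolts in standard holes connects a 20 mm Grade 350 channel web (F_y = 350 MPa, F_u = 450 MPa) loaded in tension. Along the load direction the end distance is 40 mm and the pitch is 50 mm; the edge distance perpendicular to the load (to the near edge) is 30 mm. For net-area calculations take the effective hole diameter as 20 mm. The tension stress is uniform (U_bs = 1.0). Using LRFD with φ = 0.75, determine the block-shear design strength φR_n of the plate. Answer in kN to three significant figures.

500 kN

Shear plane L_v = 40 + 2·50 = 140 mm; A_gv = 140 × 20 = 2800 mm².
A_nv = (140 − 2.5·20) × 20 = 1800 mm².
A_nt = (30 − 0.5·20) × 20 = 400 mm².
0.6 F_u A_nv = 486 kN; 0.6 F_y A_gv = 588 kN → shear rupture governs the shear term.
R_n = 486 + 1.0 × 450 × 400 / 1000 = 666 kN.
Design strength φR_n = 0.75 × 666 = 500 kN.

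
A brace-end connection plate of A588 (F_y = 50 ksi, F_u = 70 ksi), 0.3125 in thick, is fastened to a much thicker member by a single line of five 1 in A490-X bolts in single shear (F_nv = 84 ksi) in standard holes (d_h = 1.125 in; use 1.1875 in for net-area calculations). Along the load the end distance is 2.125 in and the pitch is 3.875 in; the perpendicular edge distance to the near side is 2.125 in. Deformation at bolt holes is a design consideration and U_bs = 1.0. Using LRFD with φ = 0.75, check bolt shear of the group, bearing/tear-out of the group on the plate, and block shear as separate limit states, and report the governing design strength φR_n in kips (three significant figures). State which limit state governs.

146 kips (block shear governs)

Bolt shear: A_b = π·1²/4 = 0.7854 in²; R_n = 84 × 0.7854 × 5 × 1 = 329.9 kips → 0.75 × 329.9 = 247 kips.
Bearing: edge l_c = 1.562, r_n = 41.02 kips; interior l_c = 2.75, r_n = 52.5 kips; R_n = 41.02 + 4·52.5 = 251 kips → 188 kips.
Block shear: A_gv = 5.508, A_nv = 3.838, A_nt = 0.4785 in²; R_n = min(0.6F_uA_nv, 0.6F_yA_gv) + U_bs·F_u·A_nt = 194.7 kips → 146 kips.
Block shear governs: 146 kips.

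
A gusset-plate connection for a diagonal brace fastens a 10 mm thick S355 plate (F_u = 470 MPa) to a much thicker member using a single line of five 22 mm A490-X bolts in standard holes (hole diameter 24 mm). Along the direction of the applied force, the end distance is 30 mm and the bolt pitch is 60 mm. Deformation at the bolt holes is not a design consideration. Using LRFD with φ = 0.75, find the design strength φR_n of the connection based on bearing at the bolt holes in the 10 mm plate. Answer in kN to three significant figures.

Per bolt r_n = 1.5 l_c t F_u ≤ 3.0 d t F_u; upper limit = 3.0 × 22 × 10 × 470 / 1000 = 310.2 kN.
Edge bolt: l_c = 30 − 24/2 = 18 mm → 1.5 × 18 × 10 × 470 / 1000 = 126.9 → r_n = 126.9 kN.
Interior bolts: l_c = 60 − 24 = 36 mm → 1.5 × 36 × 10 × 470 / 1000 = 253.8 → r_n = 253.8 kN.
R_n = 1 × 126.9 + 4 × 253.8 = 1142 kN.
Design strength φR_n = 0.75 × 1142 = 857 kN.

857 kN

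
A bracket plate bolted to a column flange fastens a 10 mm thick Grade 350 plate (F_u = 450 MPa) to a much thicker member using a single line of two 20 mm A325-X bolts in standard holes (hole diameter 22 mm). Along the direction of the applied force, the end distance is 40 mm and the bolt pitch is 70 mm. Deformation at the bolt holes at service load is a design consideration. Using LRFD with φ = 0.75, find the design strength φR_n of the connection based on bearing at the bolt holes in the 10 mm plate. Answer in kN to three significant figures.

Per bolt r_n = 1.2 l_c t F_u ≤ 2.4 d t F_u; upper limit = 2.4 × 20 × 10 × 450 / 1000 = 216 kN.
Edge bolt: l_c = 40 − 22/2 = 29 mm → 1.2 × 29 × 10 × 450 / 1000 = 156.6 → r_n = 156.6 kN.
Interior bolts: l_c = 70 − 22 = 48 mm → 1.2 × 48 × 10 × 450 / 1000 = 259.2 → r_n = 216 kN.
R_n = 1 × 156.6 + 1 × 216 = 372.6 kN.
Design strength φR_n = 0.75 × 372.6 = 279 kN.

279 kN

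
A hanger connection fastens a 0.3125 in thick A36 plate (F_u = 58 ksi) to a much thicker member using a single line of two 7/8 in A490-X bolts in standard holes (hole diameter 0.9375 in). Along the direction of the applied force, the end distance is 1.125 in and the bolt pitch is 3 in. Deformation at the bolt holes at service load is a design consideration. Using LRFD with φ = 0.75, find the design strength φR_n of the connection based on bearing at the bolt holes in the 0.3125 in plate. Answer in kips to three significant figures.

39.3 kips

Per bolt r_n = 1.2 l_c t F_u ≤ 2.4 d t F_u; upper limit = 2.4 × 0.875 × 0.3125 × 58 = 38.06 kips.
Edge bolt: l_c = 1.125 − 0.9375/2 = 0.6562 in → 1.2 × 0.6562 × 0.3125 × 58 = 14.27 → r_n = 14.27 kips.
Interior bolts: l_c = 3 − 0.9375 = 2.062 in → 1.2 × 2.062 × 0.3125 × 58 = 44.86 → r_n = 38.06 kips.
R_n = 1 × 14.27 + 1 × 38.06 = 52.34 kips.
Design strength φR_n = 0.75 × 52.34 = 39.3 kips.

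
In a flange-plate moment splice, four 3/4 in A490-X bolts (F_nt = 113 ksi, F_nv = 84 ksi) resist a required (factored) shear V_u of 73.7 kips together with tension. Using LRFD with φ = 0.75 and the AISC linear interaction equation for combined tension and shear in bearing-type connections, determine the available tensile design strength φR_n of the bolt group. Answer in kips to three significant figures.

A_b = π·0.75²/4 = 0.4418 in²; f_rv = 73.7 / (4 × 0.4418) = 41.71 ksi.
F'_nt = 1.3 F_nt − (F_nt / φF_nv) f_rv = 1.3·113 − (113/(0.75·84))·41.71 = 72.09 ksi, capped at F_nt → F'_nt = 72.09 ksi.
R_n = F'_nt · A_b · n = 72.09 × 0.4418 × 4 = 127.4 kips.
Design strength φR_n = 0.75 × 127.4 = 95.6 kips.

95.6 kips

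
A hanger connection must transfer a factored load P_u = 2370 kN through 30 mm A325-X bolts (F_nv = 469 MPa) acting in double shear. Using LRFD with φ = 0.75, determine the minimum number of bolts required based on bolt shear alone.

5 bolts

A_b = π·30²/4 = 706.9 mm².
Per-bolt design strength φR_n = 0.75 × 469 × 706.9 × 2 / 1000 = 497.3 kN.
n ≥ 2370 / 497.3 = 4.766 → use 5 bolts.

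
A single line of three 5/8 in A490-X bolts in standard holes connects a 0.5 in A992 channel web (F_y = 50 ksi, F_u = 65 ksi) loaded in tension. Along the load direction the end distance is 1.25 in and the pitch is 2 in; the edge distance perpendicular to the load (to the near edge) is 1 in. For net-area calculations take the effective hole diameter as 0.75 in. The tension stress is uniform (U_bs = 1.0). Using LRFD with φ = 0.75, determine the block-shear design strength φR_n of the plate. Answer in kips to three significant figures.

Shear plane L_v = 1.25 + 2·2 = 5.25 in; A_gv = 5.25 × 0.5 = 2.625 in².
A_nv = (5.25 − 2.5·0.75) × 0.5 = 1.688 in².
A_nt = (1 − 0.5·0.75) × 0.5 = 0.3125 in².
0.6 F_u A_nv = 65.81 kips; 0.6 F_y A_gv = 78.75 kips → shear rupture governs the shear term.
R_n = 65.81 + 1.0 × 65 × 0.3125 = 86.12 kips.
Design strength φR_n = 0.75 × 86.12 = 64.6 kips.

64.6 kips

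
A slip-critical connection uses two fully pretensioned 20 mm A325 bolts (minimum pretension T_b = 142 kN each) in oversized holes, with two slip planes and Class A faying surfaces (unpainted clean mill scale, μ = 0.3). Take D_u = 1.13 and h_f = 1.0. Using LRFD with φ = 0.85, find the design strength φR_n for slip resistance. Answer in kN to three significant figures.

R_n = μ · D_u · h_f · T_b · n_s · n_b = 0.3 × 1.13 × 1.0 × 142 × 2 × 2 = 192.6 kN.
Design strength φR_n = 0.85 × 192.6 = 164 kN.

164 kN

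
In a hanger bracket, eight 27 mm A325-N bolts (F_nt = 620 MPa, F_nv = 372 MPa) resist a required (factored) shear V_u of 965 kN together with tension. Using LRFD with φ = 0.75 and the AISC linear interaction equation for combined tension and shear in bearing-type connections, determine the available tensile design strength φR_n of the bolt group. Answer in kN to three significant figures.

A_b = π·27²/4 = 572.6 mm²; f_rv = 965 × 1000 / (8 × 572.6) = 210.7 MPa.
F'_nt = 1.3 F_nt − (F_nt / φF_nv) f_rv = 1.3·620 − (620/(0.75·372))·210.7 = 337.8 MPa, capped at F_nt → F'_nt = 337.8 MPa.
R_n = F'_nt · A_b · n = 337.8 × 572.6 × 8 / 1000 = 1547 kN.
Design strength φR_n = 0.75 × 1547 = 1160 kN.

1160 kN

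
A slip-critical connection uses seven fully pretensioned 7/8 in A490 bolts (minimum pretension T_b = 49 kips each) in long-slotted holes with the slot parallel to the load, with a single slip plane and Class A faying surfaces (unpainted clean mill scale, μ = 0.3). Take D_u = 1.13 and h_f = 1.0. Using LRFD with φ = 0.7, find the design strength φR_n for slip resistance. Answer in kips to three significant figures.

81.4 kips

R_n = μ · D_u · h_f · T_b · n_s · n_b = 0.3 × 1.13 × 1.0 × 49 × 1 × 7 = 116.3 kips.
Design strength φR_n = 0.7 × 116.3 = 81.4 kips.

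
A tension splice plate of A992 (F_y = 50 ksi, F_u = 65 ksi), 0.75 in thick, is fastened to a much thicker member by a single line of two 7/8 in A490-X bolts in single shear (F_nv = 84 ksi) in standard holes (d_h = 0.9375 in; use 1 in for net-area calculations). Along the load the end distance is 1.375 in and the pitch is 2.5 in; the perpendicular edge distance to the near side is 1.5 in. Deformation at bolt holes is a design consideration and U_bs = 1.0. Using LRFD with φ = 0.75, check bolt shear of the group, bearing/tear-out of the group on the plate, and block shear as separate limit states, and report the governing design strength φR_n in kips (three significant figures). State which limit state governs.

Bolt shear: A_b = π·0.875²/4 = 0.6013 in²; R_n = 84 × 0.6013 × 2 × 1 = 101 kips → 0.75 × 101 = 75.8 kips.
Bearing: edge l_c = 0.9062, r_n = 53.02 kips; interior l_c = 1.562, r_n = 91.41 kips; R_n = 53.02 + 1·91.41 = 144.4 kips → 108 kips.
Block shear: A_gv = 2.906, A_nv = 1.781, A_nt = 0.75 in²; R_n = min(0.6F_uA_nv, 0.6F_yA_gv) + U_bs·F_u·A_nt = 118.2 kips → 88.7 kips.
Bolt shear governs: 75.8 kips.

75.8 kips (bolt shear governs)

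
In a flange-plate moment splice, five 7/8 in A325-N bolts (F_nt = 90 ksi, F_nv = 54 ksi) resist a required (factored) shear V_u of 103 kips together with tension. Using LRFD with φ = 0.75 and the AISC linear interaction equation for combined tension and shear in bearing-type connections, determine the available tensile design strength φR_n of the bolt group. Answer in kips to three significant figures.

A_b = π·0.875²/4 = 0.6013 in²; f_rv = 103 / (5 × 0.6013) = 34.26 ksi.
F'_nt = 1.3 F_nt − (F_nt / φF_nv) f_rv = 1.3·90 − (90/(0.75·54))·34.26 = 40.87 ksi, capped at F_nt → F'_nt = 40.87 ksi.
R_n = F'_nt · A_b · n = 40.87 × 0.6013 × 5 = 122.9 kips.
Design strength φR_n = 0.75 × 122.9 = 92.2 kips.

92.2 kips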